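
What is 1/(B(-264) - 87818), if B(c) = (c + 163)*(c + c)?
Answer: -1/34490 ≈ -2.8994e-5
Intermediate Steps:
B(c) = 2*c*(163 + c) (B(c) = (163 + c)*(2*c) = 2*c*(163 + c))
1/(B(-264) - 87818) = 1/(2*(-264)*(163 - 264) - 87818) = 1/(2*(-264)*(-101) - 87818) = 1/(53328 - 87818) = 1/(-34490) = -1/34490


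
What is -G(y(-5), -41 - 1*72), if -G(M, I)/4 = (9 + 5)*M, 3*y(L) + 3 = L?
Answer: -448/3 ≈ -149.33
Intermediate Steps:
y(L) = -1 + L/3
G(M, I) = -56*M (G(M, I) = -4*(9 + 5)*M = -56*M)
-G(y(-5), -41 - 1*72) = -(-56)*(-1 + (⅓)*(-5)) = -(-56)*(-1 - 5/3) = -(-56)*(-8)/3 = -1*448/3 = -448/3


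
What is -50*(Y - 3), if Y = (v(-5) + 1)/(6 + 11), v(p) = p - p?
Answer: 2500/17 ≈ 147.06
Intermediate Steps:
v(p) = 0
Y = 1/17 (Y = (0 + 1)/(6 + 11) = 1/17 ≈ 0.058824)
-50*(Y - 3) = -50*(1/17 - 3) = -50*(-50/17) = 2500/17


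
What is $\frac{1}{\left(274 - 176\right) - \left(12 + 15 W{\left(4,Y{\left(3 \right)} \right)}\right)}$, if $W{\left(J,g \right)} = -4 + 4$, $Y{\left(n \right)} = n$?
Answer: $\frac{1}{86} \approx 0.011628$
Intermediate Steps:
$W{\left(J,g \right)} = 0$
$\frac{1}{\left(274 - 176\right) - \left(12 + 15 W{\left(4,Y{\left(3 \right)} \right)}\right)} = \frac{1}{\left(274 - 176\right) - 12} = \frac{1}{98 + \left(-12 + 0\right)} = \frac{1}{98 - 12} = \frac{1}{86}$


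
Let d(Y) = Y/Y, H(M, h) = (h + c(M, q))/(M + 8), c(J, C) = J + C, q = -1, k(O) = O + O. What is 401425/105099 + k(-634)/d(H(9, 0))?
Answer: -132864107/105099 ≈ -1264.2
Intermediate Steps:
k(O) = 2*O
c(J, C) = C + J
H(M, h) = (-1 + M + h)/(8 + M) (H(M, h) = (h + (-1 + M))/(M + 8) = (-1 + M + h)/(8 + M))
d(Y) = 1
401425/105099 + k(-634)/d(H(9, 0)) = 401425/105099 + (2*(-634))/1 = 401425*(1/105099) - 1268*1 = 401425/105099 - 1268 = -132864107/105099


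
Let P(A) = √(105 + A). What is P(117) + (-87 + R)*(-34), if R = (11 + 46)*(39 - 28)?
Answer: -18360 + √222 ≈ -18345.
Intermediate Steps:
R = 627 (R = 57*11 = 627)
P(117) + (-87 + R)*(-34) = √(105 + 117) + (-87 + 627)*(-34) = √222 + 540*(-34) = √222 - 18360 = -18360 + √222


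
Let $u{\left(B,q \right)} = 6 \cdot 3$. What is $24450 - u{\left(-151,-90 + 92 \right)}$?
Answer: $24432$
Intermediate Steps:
$u{\left(B,q \right)} = 18$
$24450 - u{\left(-151,-90 + 92 \right)} = 24450 - 18 = 24432$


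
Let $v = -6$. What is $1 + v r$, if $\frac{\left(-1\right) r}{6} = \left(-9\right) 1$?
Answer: $-323$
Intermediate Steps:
$r = 54$ ($r = - 6 \left(\left(-9\right) 1\right) = \left(-6\right) \left(-9\right) = 54$)
$1 + v r = 1 - 324 = -323$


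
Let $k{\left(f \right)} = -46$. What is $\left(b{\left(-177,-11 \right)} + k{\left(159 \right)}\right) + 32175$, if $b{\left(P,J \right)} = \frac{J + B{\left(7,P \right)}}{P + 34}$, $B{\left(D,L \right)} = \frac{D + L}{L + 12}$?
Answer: $\frac{151617080}{4719} \approx 32129.0$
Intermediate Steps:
$B{\left(D,L \right)} = \frac{D + L}{12 + L}$
$b{\left(P,J \right)} = \frac{J + \frac{7 + P}{12 + P}}{34 + P}$ ($b{\left(P,J \right)} = \frac{J + \frac{7 + P}{12 + P}}{P + 34} = \frac{J + \frac{7 + P}{12 + P}}{34 + P}$)
$\left(b{\left(-177,-11 \right)} + k{\left(159 \right)}\right) + 32175 = \left(\frac{7 - 177 - 11 \left(12 - 177\right)}{\left(12 - 177\right) \left(34 - 177\right)} - 46\right) + 32175 = \left(\frac{7 - 177 - -1815}{\left(-165\right) \left(-143\right)} - 46\right) + 32175 = \left(\left(- \frac{1}{165}\right) \left(- \frac{1}{143}\right) \left(7 - 177 + 1815\right) - 46\right) + 32175 = \left(\left(- \frac{1}{165}\right) \left(- \frac{1}{143}\right) 1645 - 46\right) + 32175 = \left(\frac{329}{4719} - 46\right) + 32175 = - \frac{216745}{4719} + 32175 = \frac{151617080}{4719}$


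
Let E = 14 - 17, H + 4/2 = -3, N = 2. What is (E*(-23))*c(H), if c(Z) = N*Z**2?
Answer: 3450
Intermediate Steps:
H = -5 (H = -2 - 3 = -5)
c(Z) = 2*Z**2
E = -3
(E*(-23))*c(H) = (-3*(-23))*(2*(-5)**2) = 69*(2*25) = 69*50 = 3450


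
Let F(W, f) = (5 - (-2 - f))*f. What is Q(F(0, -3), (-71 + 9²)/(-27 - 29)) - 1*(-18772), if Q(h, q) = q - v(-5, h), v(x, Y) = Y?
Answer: 525947/28 ≈ 18784.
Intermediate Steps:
F(W, f) = f*(7 + f) (F(W, f) = (5 + (2 + f))*f = (7 + f)*f = f*(7 + f))
Q(h, q) = q - h
Q(F(0, -3), (-71 + 9²)/(-27 - 29)) - 1*(-18772) = ((-71 + 9²)/(-27 - 29) - (-3)*(7 - 3)) - 1*(-18772) = ((-71 + 81)/(-56) - (-3)*4) + 18772 = (10*(-1/56) - 1*(-12)) + 18772 = (-5/28 + 12) + 18772 = 331/28 + 18772 = 525947/28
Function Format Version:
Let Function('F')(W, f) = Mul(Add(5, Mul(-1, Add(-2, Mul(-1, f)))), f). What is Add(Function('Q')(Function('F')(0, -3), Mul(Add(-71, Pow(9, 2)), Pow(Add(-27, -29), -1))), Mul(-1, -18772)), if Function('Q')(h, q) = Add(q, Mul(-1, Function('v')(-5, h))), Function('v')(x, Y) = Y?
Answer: Rational(525947, 28) ≈ 18784.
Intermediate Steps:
Function('F')(W, f) = Mul(f, Add(7, f)) (Function('F')(W, f) = Mul(Add(5, Add(2, f)), f) = Mul(Add(7, f), f) = Mul(f, Add(7, f)))
Function('Q')(h, q) = Add(q, Mul(-1, h))
Add(Function('Q')(Function('F')(0, -3), Mul(Add(-71, Pow(9, 2)), Pow(Add(-27, -29), -1))), Mul(-1, -18772)) = Add(Add(Mul(Add(-71, Pow(9, 2)), Pow(Add(-27, -29), -1)), Mul(-1, Mul(-3, Add(7, -3)))), Mul(-1, -18772)) = Add(Add(Mul(Add(-71, 81), Pow(-56, -1)), Mul(-1, Mul(-3, 4))), 18772) = Add(Add(Mul(10, Rational(-1, 56)), Mul(-1, -12)), 18772) = Add(Add(Rational(-5, 28), 12), 18772) = Add(Rational(331, 28), 18772) = Rational(525947, 28)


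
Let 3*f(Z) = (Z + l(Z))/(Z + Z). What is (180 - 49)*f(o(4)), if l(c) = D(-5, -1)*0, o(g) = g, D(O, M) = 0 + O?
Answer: 131/6 ≈ 21.833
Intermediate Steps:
D(O, M) = O
l(c) = 0 (l(c) = -5*0 = 0)
f(Z) = ⅙ (f(Z) = ((Z + 0)/(Z + Z))/3 = (Z/((2*Z)))/3 = (Z*(1/(2*Z)))/3 = (⅓)*(½) = ⅙)
(180 - 49)*f(o(4)) = (180 - 49)*(⅙) = 131*(⅙) = 131/6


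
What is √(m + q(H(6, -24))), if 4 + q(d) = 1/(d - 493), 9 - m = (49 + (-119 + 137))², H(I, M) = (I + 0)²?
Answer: I*√936479373/457 ≈ 66.963*I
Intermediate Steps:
H(I, M) = I²
m = -4480 (m = 9 - (49 + (-119 + 137))² = 9 - (49 + 18)² = 9 - 1*67² = 9 - 1*4489 = 9 - 4489 = -4480)
q(d) = -4 + 1/(-493 + d) (q(d) = -4 + 1/(d - 493) = -4 + 1/(-493 + d))
√(m + q(H(6, -24))) = √(-4480 + (1973 - 4*6²)/(-493 + 6²)) = √(-4480 + (1973 - 4*36)/(-493 + 36)) = √(-4480 + (1973 - 144)/(-457)) = √(-4480 - 1/457*1829) = √(-4480 - 1829/457) = √(-2049189/457) = I*√936479373/457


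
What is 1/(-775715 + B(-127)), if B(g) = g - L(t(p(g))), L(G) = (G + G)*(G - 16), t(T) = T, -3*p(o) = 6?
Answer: -1/775914 ≈ -1.2888e-6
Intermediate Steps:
p(o) = -2 (p(o) = -⅓*6 = -2)
L(G) = 2*G*(-16 + G) (L(G) = (2*G)*(-16 + G) = 2*G*(-16 + G))
B(g) = -72 + g (B(g) = g - 2*(-2)*(-16 - 2) = g - 2*(-2)*(-18) = g - 1*72 = g - 72 = -72 + g)
1/(-775715 + B(-127)) = 1/(-775715 + (-72 - 127)) = 1/(-775715 - 199) = 1/(-775914) = -1/775914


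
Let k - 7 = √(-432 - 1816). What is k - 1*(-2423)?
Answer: 2430 + 2*I*√562 ≈ 2430.0 + 47.413*I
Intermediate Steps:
k = 7 + 2*I*√562 (k = 7 + √(-432 - 1816) = 7 + √(-2248) = 7 + 2*I*√562 ≈ 7.0 + 47.413*I)
k - 1*(-2423) = (7 + 2*I*√562) - 1*(-2423) = (7 + 2*I*√562) + 2423 = 2430 + 2*I*√562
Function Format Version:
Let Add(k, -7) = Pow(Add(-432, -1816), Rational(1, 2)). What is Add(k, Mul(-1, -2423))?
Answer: Add(2430, Mul(2, I, Pow(562, Rational(1, 2)))) ≈ Add(2430.0, Mul(47.413, I))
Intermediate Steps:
k = Add(7, Mul(2, I, Pow(562, Rational(1, 2)))) (k = Add(7, Pow(Add(-432, -1816), Rational(1, 2))) = Add(7, Pow(-2248, Rational(1, 2))) = Add(7, Mul(2, I, Pow(562, Rational(1, 2)))) ≈ Add(7.0000, Mul(47.413, I)))
Add(k, Mul(-1, -2423)) = Add(Add(7, Mul(2, I, Pow(562, Rational(1, 2)))), Mul(-1, -2423)) = Add(Add(7, Mul(2, I, Pow(562, Rational(1, 2)))), 2423) = Add(2430, Mul(2, I, Pow(562, Rational(1, 2))))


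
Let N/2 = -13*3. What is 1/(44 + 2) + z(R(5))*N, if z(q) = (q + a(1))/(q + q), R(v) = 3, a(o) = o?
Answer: -2391/46 ≈ -51.978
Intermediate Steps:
N = -78 (N = 2*(-13*3) = 2*(-39) = -78)
z(q) = (1 + q)/(2*q) (z(q) = (q + 1)/(q + q) = (1 + q)/((2*q)) = (1 + q)*(1/(2*q)) = (1 + q)/(2*q))
1/(44 + 2) + z(R(5))*N = 1/(44 + 2) + ((½)*(1 + 3)/3)*(-78) = 1/46 + ((½)*(⅓)*4)*(-78) = 1/46 + (⅔)*(-78) = 1/46 - 52 = -2391/46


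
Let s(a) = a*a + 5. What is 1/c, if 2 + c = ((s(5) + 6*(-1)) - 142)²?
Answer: 1/13922 ≈ 7.1829e-5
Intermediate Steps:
s(a) = 5 + a² (s(a) = a² + 5 = 5 + a²)
c = 13922 (c = -2 + (((5 + 5²) + 6*(-1)) - 142)² = -2 + (((5 + 25) - 6) - 142)² = -2 + ((30 - 6) - 142)² = -2 + (24 - 142)² = -2 + (-118)² = -2 + 13924 = 13922)
1/c = 1/13922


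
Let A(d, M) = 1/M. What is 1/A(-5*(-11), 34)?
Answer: 34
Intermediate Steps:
1/A(-5*(-11), 34) = 1/(1/34) = 34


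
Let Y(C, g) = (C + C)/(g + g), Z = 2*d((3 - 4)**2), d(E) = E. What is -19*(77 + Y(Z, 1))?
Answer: -1501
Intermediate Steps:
Z = 2 (Z = 2*(3 - 4)**2 = 2*(-1)**2 = 2*1 = 2)
Y(C, g) = C/g (Y(C, g) = (2*C)/((2*g)) = (2*C)*(1/(2*g)) = C/g)
-19*(77 + Y(Z, 1)) = -19*(77 + 2/1) = -19*(77 + 2*1) = -19*(77 + 2) = -19*79 = -1501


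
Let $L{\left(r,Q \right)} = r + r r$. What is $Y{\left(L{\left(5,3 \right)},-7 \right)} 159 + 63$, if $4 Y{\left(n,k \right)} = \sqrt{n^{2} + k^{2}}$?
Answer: $63 + \frac{159 \sqrt{949}}{4} \approx 1287.5$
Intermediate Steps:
$L{\left(r,Q \right)} = r + r^{2}$
$Y{\left(n,k \right)} = \frac{\sqrt{k^{2} + n^{2}}}{4}$ ($Y{\left(n,k \right)} = \frac{\sqrt{n^{2} + k^{2}}}{4} = \frac{\sqrt{k^{2} + n^{2}}}{4}$)
$Y{\left(L{\left(5,3 \right)},-7 \right)} 159 + 63 = \frac{\sqrt{\left(-7\right)^{2} + \left(5 \left(1 + 5\right)\right)^{2}}}{4} \cdot 159 + 63 = \frac{\sqrt{49 + \left(5 \cdot 6\right)^{2}}}{4} \cdot 159 + 63 = \frac{\sqrt{49 + 30^{2}}}{4} \cdot 159 + 63 = \frac{\sqrt{49 + 900}}{4} \cdot 159 + 63 = \frac{\sqrt{949}}{4} \cdot 159 + 63 = \frac{159 \sqrt{949}}{4} + 63 = 63 + \frac{159 \sqrt{949}}{4}$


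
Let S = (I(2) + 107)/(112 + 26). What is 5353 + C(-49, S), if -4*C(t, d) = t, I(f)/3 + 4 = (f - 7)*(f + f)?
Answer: 21461/4 ≈ 5365.3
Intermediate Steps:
I(f) = -12 + 6*f*(-7 + f) (I(f) = -12 + 3*((f - 7)*(f + f)) = -12 + 3*((-7 + f)*(2*f)) = -12 + 3*(2*f*(-7 + f)) = -12 + 6*f*(-7 + f))
S = 35/138 (S = ((-12 - 42*2 + 6*2**2) + 107)/(112 + 26) = ((-12 - 84 + 6*4) + 107)/138 = ((-12 - 84 + 24) + 107)*(1/138) = (-72 + 107)*(1/138) = 35*(1/138) = 35/138 ≈ 0.25362)
C(t, d) = -t/4
5353 + C(-49, S) = 5353 - 1/4*(-49) = 5353 + 49/4 = 21461/4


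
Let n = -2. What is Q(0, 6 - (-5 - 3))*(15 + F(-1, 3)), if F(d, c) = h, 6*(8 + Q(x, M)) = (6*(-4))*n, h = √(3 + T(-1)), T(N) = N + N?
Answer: 0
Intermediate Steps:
T(N) = 2*N
h = 1 (h = √(3 + 2*(-1)) = √(3 - 2) = √1 = 1)
Q(x, M) = 0 (Q(x, M) = -8 + ((6*(-4))*(-2))/6 = -8 + (-24*(-2))/6 = -8 + (⅙)*48 = -8 + 8 = 0)
F(d, c) = 1
Q(0, 6 - (-5 - 3))*(15 + F(-1, 3)) = 0*(15 + 1) = 0*16 = 0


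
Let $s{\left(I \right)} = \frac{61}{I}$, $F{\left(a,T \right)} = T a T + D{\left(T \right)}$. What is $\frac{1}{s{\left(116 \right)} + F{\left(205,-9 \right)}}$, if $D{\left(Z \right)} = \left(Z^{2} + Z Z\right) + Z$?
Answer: $\frac{116}{1943989} \approx 5.9671 \cdot 10^{-5}$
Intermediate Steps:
$D{\left(Z \right)} = Z + 2 Z^{2}$ ($D{\left(Z \right)} = \left(Z^{2} + Z^{2}\right) + Z = 2 Z^{2} + Z = Z + 2 Z^{2}$)
$F{\left(a,T \right)} = T \left(1 + 2 T\right) + a T^{2}$ ($F{\left(a,T \right)} = T a T + T \left(1 + 2 T\right) = a T^{2} + T \left(1 + 2 T\right) = T \left(1 + 2 T\right) + a T^{2}$)
$\frac{1}{s{\left(116 \right)} + F{\left(205,-9 \right)}} = \frac{1}{\frac{61}{116} - 9 \left(1 + 2 \left(-9\right) - 1845\right)} = \frac{1}{61 \cdot \frac{1}{116} - 9 \left(1 - 18 - 1845\right)} = \frac{1}{\frac{61}{116} - -16758} = \frac{1}{\frac{61}{116} + 16758} = \frac{1}{\frac{1943989}{116}} = \frac{116}{1943989}$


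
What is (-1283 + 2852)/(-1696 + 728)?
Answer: -1569/968 ≈ -1.6209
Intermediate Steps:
(-1283 + 2852)/(-1696 + 728) = 1569/(-968) = 1569*(-1/968) = -1569/968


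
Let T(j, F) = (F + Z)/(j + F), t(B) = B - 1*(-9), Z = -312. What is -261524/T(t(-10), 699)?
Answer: -182543752/387 ≈ -4.7169e+5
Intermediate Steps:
t(B) = 9 + B (t(B) = B + 9 = 9 + B)
T(j, F) = (-312 + F)/(F + j) (T(j, F) = (F - 312)/(j + F) = (-312 + F)/(F + j))
-261524/T(t(-10), 699) = -261524*(699 + (9 - 10))/(-312 + 699) = -261524/(387/(699 - 1)) = -261524/(387/698) = -261524/((1/698)*387) = -261524/387/698 = -261524*698/387 = -182543752/387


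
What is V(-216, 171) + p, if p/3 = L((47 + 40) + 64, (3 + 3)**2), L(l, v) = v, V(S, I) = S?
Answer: -108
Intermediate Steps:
p = 108 (p = 3*(3 + 3)**2 = 3*6**2 = 3*36 = 108)
V(-216, 171) + p = -216 + 108 = -108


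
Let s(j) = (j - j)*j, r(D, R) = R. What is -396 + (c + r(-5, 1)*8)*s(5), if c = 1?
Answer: -396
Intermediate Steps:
s(j) = 0 (s(j) = 0*j = 0)
-396 + (c + r(-5, 1)*8)*s(5) = -396 + (1 + 1*8)*0 = -396 + (1 + 8)*0 = -396 + 9*0 = -396 + 0 = -396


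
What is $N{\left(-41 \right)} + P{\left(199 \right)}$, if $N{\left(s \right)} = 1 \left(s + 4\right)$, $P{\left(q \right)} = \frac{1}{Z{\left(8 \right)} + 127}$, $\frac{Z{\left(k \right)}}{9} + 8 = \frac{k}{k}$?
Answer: $- \frac{2367}{64} \approx -36.984$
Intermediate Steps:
$Z{\left(k \right)} = -63$ ($Z{\left(k \right)} = -72 + 9 \frac{k}{k} = -72 + 9 \cdot 1 = -72 + 9 = -63$)
$P{\left(q \right)} = \frac{1}{64}$ ($P{\left(q \right)} = \frac{1}{-63 + 127} = \frac{1}{64}$)
$N{\left(s \right)} = 4 + s$ ($N{\left(s \right)} = 1 \left(4 + s\right) = 4 + s$)
$N{\left(-41 \right)} + P{\left(199 \right)} = \left(4 - 41\right) + \frac{1}{64} = -37 + \frac{1}{64} = - \frac{2367}{64}$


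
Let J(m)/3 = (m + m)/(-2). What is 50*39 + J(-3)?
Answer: 1959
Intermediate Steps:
J(m) = -3*m (J(m) = 3*((m + m)/(-2)) = 3*((2*m)*(-½)) = 3*(-m) = -3*m)
50*39 + J(-3) = 50*39 - 3*(-3) = 1950 + 9 = 1959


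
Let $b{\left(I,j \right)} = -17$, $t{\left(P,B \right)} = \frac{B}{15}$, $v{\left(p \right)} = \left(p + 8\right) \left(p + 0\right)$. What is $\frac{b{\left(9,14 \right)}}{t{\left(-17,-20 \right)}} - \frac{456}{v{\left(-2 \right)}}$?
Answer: $\frac{203}{4} \approx 50.75$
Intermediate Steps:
$v{\left(p \right)} = p \left(8 + p\right)$ ($v{\left(p \right)} = \left(8 + p\right) p = p \left(8 + p\right)$)
$t{\left(P,B \right)} = \frac{B}{15}$ ($t{\left(P,B \right)} = B \frac{1}{15} = \frac{B}{15}$)
$\frac{b{\left(9,14 \right)}}{t{\left(-17,-20 \right)}} - \frac{456}{v{\left(-2 \right)}} = - \frac{17}{\frac{1}{15} \left(-20\right)} - \frac{456}{\left(-2\right) \left(8 - 2\right)} = - \frac{17}{- \frac{4}{3}} - \frac{456}{\left(-2\right) 6} = \left(-17\right) \left(- \frac{3}{4}\right) - \frac{456}{-12} = \frac{51}{4} - -38 = \frac{51}{4} + 38 = \frac{203}{4}$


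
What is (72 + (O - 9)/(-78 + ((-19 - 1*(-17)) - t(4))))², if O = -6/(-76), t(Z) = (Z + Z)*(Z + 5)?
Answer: 173231596521/33362176 ≈ 5192.5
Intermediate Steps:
t(Z) = 2*Z*(5 + Z) (t(Z) = (2*Z)*(5 + Z) = 2*Z*(5 + Z))
O = 3/38 (O = -6*(-1/76) = 3/38 ≈ 0.078947)
(72 + (O - 9)/(-78 + ((-19 - 1*(-17)) - t(4))))² = (72 + (3/38 - 9)/(-78 + ((-19 - 1*(-17)) - 2*4*(5 + 4))))² = (72 - 339/(38*(-78 + ((-19 + 17) - 2*4*9))))² = (72 - 339/(38*(-78 + (-2 - 1*72))))² = (72 - 339/(38*(-78 + (-2 - 72))))² = (72 - 339/(38*(-78 - 74)))² = (72 - 339/38/(-152))² = (72 - 339/38*(-1/152))² = (72 + 339/5776)² = (416211/5776)² = 173231596521/33362176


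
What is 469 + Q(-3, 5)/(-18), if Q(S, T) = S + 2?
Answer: 8443/18 ≈ 469.06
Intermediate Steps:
Q(S, T) = 2 + S
469 + Q(-3, 5)/(-18) = 469 + (2 - 3)/(-18) = 469 - 1*(-1/18) = 469 + 1/18 = 8443/18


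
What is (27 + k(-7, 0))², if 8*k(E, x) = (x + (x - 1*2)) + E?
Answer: 42849/64 ≈ 669.52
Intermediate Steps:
k(E, x) = -¼ + x/4 + E/8 (k(E, x) = ((x + (x - 1*2)) + E)/8 = ((x + (x - 2)) + E)/8 = ((x + (-2 + x)) + E)/8 = ((-2 + 2*x) + E)/8 = (-2 + E + 2*x)/8 = -¼ + x/4 + E/8)
(27 + k(-7, 0))² = (27 + (-¼ + (¼)*0 + (⅛)*(-7)))² = (27 + (-¼ + 0 - 7/8))² = (27 - 9/8)² = (207/8)² = 42849/64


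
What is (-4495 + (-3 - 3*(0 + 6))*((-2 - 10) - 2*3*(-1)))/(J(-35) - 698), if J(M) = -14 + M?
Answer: 4369/747 ≈ 5.8487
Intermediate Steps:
(-4495 + (-3 - 3*(0 + 6))*((-2 - 10) - 2*3*(-1)))/(J(-35) - 698) = (-4495 + (-3 - 3*(0 + 6))*((-2 - 10) - 2*3*(-1)))/((-14 - 35) - 698) = (-4495 + (-3 - 3*6)*(-12 - 6*(-1)))/(-49 - 698) = (-4495 + (-3 - 18)*(-12 + 6))/(-747) = (-4495 - 21*(-6))*(-1/747) = (-4495 + 126)*(-1/747) = -4369*(-1/747) = 4369/747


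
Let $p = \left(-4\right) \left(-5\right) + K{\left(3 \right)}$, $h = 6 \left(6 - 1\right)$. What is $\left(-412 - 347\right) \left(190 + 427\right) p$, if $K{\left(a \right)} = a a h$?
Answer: $-135807870$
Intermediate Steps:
$h = 30$ ($h = 6 \cdot 5 = 30$)
$K{\left(a \right)} = 30 a^{2}$ ($K{\left(a \right)} = a a 30 = a^{2} \cdot 30 = 30 a^{2}$)
$p = 290$ ($p = \left(-4\right) \left(-5\right) + 30 \cdot 3^{2} = 20 + 30 \cdot 9 = 20 + 270 = 290$)
$\left(-412 - 347\right) \left(190 + 427\right) p = \left(-412 - 347\right) \left(190 + 427\right) 290 = \left(-759\right) 617 \cdot 290 = \left(-468303\right) 290 = -135807870$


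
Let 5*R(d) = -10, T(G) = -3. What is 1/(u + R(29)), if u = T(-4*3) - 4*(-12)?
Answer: 1/43 ≈ 0.023256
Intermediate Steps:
R(d) = -2 (R(d) = (1/5)*(-10) = -2)
u = 45 (u = -3 - 4*(-12) = -3 + 48 = 45)
1/(u + R(29)) = 1/(45 - 2) = 1/43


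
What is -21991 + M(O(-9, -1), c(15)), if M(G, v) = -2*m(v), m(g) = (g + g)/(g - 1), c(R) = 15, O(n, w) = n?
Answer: -153967/7 ≈ -21995.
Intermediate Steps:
m(g) = 2*g/(-1 + g) (m(g) = (2*g)/(-1 + g) = 2*g/(-1 + g))
M(G, v) = -4*v/(-1 + v)
-21991 + M(O(-9, -1), c(15)) = -21991 - 4*15/(-1 + 15) = -21991 - 4*15/14 = -21991 - 4*15*1/14 = -21991 - 30/7 = -153967/7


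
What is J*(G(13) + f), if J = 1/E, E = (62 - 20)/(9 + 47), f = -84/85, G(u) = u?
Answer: 4084/255 ≈ 16.016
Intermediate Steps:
f = -84/85 (f = -84*1/85 = -84/85 ≈ -0.98824)
E = ¾ (E = 42/56 = 42*(1/56) = ¾ ≈ 0.75000)
J = 4/3 (J = 1/(¾) = 4/3 ≈ 1.3333)
J*(G(13) + f) = 4*(13 - 84/85)/3 = (4/3)*(1021/85) = 4084/255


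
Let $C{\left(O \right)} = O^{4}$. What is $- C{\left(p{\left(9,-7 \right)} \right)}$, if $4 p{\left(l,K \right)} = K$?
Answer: $- \frac{2401}{256} \approx -9.3789$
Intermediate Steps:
$p{\left(l,K \right)} = \frac{K}{4}$
$- C{\left(p{\left(9,-7 \right)} \right)} = - \left(\frac{1}{4} \left(-7\right)\right)^{4} = - \left(- \frac{7}{4}\right)^{4} = \left(-1\right) \frac{2401}{256} = - \frac{2401}{256}$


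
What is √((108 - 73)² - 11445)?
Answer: 2*I*√2555 ≈ 101.09*I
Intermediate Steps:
√((108 - 73)² - 11445) = √(35² - 11445) = √(1225 - 11445) = √(-10220) = 2*I*√2555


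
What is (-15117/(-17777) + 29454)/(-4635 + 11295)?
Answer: 11635975/2630996 ≈ 4.4227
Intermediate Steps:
(-15117/(-17777) + 29454)/(-4635 + 11295) = (-15117*(-1/17777) + 29454)/6660 = (15117/17777 + 29454)*(1/6660) = (523618875/17777)*(1/6660) = 11635975/2630996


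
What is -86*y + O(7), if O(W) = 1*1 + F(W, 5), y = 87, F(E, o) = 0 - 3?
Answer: -7484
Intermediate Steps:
F(E, o) = -3
O(W) = -2 (O(W) = 1*1 - 3 = 1 - 3 = -2)
-86*y + O(7) = -86*87 - 2 = -7482 - 2 = -7484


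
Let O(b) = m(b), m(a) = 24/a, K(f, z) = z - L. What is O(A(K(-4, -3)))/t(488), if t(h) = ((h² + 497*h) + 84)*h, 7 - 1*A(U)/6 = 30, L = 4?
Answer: -1/1349023784 ≈ -7.4128e-10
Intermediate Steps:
K(f, z) = -4 + z (K(f, z) = z - 1*4 = z - 4 = -4 + z)
A(U) = -138 (A(U) = 42 - 6*30 = 42 - 180 = -138)
O(b) = 24/b
t(h) = h*(84 + h² + 497*h) (t(h) = (84 + h² + 497*h)*h = h*(84 + h² + 497*h))
O(A(K(-4, -3)))/t(488) = (24/(-138))/((488*(84 + 488² + 497*488))) = (24*(-1/138))/((488*(84 + 238144 + 242536))) = -4/(23*(488*480764)) = -4/23/234612832 = -4/23*1/234612832 = -1/1349023784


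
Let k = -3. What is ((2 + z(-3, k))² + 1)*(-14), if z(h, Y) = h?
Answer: -28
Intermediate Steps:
((2 + z(-3, k))² + 1)*(-14) = ((2 - 3)² + 1)*(-14) = ((-1)² + 1)*(-14) = (1 + 1)*(-14) = 2*(-14) = -28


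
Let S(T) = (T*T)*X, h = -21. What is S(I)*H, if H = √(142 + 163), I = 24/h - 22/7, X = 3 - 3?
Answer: 0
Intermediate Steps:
X = 0
I = -30/7 (I = 24/(-21) - 22/7 = 24*(-1/21) - 22*⅐ = -8/7 - 22/7 = -30/7 ≈ -4.2857)
S(T) = 0 (S(T) = (T*T)*0 = T²*0 = 0)
H = √305 ≈ 17.464
S(I)*H = 0*√305 = 0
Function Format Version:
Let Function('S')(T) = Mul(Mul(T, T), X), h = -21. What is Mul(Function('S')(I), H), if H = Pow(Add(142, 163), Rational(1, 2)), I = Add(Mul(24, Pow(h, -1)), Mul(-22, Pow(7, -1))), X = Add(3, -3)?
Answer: 0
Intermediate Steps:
X = 0
I = Rational(-30, 7) (I = Add(Mul(24, Pow(-21, -1)), Mul(-22, Pow(7, -1))) = Add(Mul(24, Rational(-1, 21)), Mul(-22, Rational(1, 7))) = Add(Rational(-8, 7), Rational(-22, 7)) = Rational(-30, 7) ≈ -4.2857)
Function('S')(T) = 0 (Function('S')(T) = Mul(Mul(T, T), 0) = Mul(Pow(T, 2), 0) = 0)
H = Pow(305, Rational(1, 2)) ≈ 17.464
Mul(Function('S')(I), H) = Mul(0, Pow(305, Rational(1, 2))) = 0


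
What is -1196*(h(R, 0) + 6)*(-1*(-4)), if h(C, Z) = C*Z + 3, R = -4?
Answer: -43056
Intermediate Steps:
h(C, Z) = 3 + C*Z
-1196*(h(R, 0) + 6)*(-1*(-4)) = -1196*((3 - 4*0) + 6)*(-1*(-4)) = -1196*((3 + 0) + 6)*4 = -1196*(3 + 6)*4 = -10764*4 = -1196*36 = -43056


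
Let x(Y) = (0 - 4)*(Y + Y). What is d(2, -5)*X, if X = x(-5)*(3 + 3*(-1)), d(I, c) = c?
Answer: 0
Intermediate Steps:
x(Y) = -8*Y
X = 0 (X = (-8*(-5))*(3 + 3*(-1)) = 40*(3 - 3) = 40*0 = 0)
d(2, -5)*X = -5*0 = 0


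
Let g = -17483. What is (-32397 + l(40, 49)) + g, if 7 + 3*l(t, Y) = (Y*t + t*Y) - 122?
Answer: -145849/3 ≈ -48616.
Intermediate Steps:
l(t, Y) = -43 + 2*Y*t/3 (l(t, Y) = -7/3 + ((Y*t + t*Y) - 122)/3 = -7/3 + ((Y*t + Y*t) - 122)/3 = -7/3 + (2*Y*t - 122)/3 = -7/3 + (-122 + 2*Y*t)/3 = -7/3 + (-122/3 + 2*Y*t/3) = -43 + 2*Y*t/3)
(-32397 + l(40, 49)) + g = (-32397 + (-43 + (2/3)*49*40)) - 17483 = (-32397 + (-43 + 3920/3)) - 17483 = (-32397 + 3791/3) - 17483 = -93400/3 - 17483 = -145849/3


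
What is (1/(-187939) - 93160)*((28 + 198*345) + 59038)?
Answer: -2230149606969616/187939 ≈ -1.1866e+10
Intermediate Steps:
(1/(-187939) - 93160)*((28 + 198*345) + 59038) = (-1/187939 - 93160)*((28 + 68310) + 59038) = -17508397241*(68338 + 59038)/187939 = -17508397241/187939*127376 = -2230149606969616/187939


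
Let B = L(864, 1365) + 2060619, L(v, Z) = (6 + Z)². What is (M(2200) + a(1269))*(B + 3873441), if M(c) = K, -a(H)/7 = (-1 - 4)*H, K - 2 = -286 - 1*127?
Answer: 343834098804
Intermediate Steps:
K = -411 (K = 2 + (-286 - 1*127) = 2 + (-286 - 127) = 2 - 413 = -411)
a(H) = 35*H (a(H) = -7*(-1 - 4)*H = -(-35)*H = 35*H)
M(c) = -411
B = 3940260 (B = (6 + 1365)² + 2060619 = 1371² + 2060619 = 1879641 + 2060619 = 3940260)
(M(2200) + a(1269))*(B + 3873441) = (-411 + 35*1269)*(3940260 + 3873441) = (-411 + 44415)*7813701 = 44004*7813701 = 343834098804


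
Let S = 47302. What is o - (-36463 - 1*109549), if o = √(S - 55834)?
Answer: 146012 + 6*I*√237 ≈ 1.4601e+5 + 92.369*I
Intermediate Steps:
o = 6*I*√237 (o = √(47302 - 55834) = √(-8532) = 6*I*√237 ≈ 92.369*I)
o - (-36463 - 1*109549) = 6*I*√237 - (-36463 - 1*109549) = 6*I*√237 - (-36463 - 109549) = 6*I*√237 - 1*(-146012) = 6*I*√237 + 146012 = 146012 + 6*I*√237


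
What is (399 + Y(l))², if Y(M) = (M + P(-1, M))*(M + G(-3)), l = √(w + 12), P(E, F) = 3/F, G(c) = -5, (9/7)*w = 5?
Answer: 2029254803/11583 - 6393700*√143/3861 ≈ 1.5539e+5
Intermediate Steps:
w = 35/9 (w = (7/9)*5 = 35/9 ≈ 3.8889)
l = √143/3 (l = √(35/9 + 12) = √(143/9) = √143/3 ≈ 3.9861)
Y(M) = (-5 + M)*(M + 3/M) (Y(M) = (M + 3/M)*(M - 5) = (M + 3/M)*(-5 + M) = (-5 + M)*(M + 3/M))
(399 + Y(l))² = (399 + (3 + (√143/3)² - 15*3*√143/143 - 5*√143/3))² = (399 + (3 + 143/9 - 45*√143/143 - 5*√143/3))² = (399 + (170/9 - 850*√143/429))² = (3761/9 - 850*√143/429)²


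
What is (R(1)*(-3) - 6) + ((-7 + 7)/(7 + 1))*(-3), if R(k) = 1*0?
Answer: -6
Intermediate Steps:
R(k) = 0
(R(1)*(-3) - 6) + ((-7 + 7)/(7 + 1))*(-3) = (0*(-3) - 6) + ((-7 + 7)/(7 + 1))*(-3) = (0 - 6) + (0/8)*(-3) = -6 + (0*(⅛))*(-3) = -6 + 0*(-3) = -6 + 0 = -6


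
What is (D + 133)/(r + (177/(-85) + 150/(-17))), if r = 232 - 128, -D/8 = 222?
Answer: -139655/7913 ≈ -17.649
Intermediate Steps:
D = -1776 (D = -8*222 = -1776)
r = 104
(D + 133)/(r + (177/(-85) + 150/(-17))) = (-1776 + 133)/(104 + (177/(-85) + 150/(-17))) = -1643/(104 + (177*(-1/85) + 150*(-1/17))) = -1643/(104 + (-177/85 - 150/17)) = -1643/(104 - 927/85) = -1643/7913/85 = -1643*85/7913 = -139655/7913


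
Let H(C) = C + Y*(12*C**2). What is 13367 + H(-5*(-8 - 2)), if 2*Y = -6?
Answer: -76583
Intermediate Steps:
Y = -3 (Y = (1/2)*(-6) = -3)
H(C) = C - 36*C**2
13367 + H(-5*(-8 - 2)) = 13367 + (-5*(-8 - 2))*(1 - (-180)*(-8 - 2)) = 13367 + (-5*(-10))*(1 - (-180)*(-10)) = 13367 + 50*(1 - 36*50) = 13367 + 50*(1 - 1800) = 13367 + 50*(-1799) = 13367 - 89950 = -76583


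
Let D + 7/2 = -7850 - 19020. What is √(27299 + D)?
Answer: √1702/2 ≈ 20.628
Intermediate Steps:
D = -53747/2 (D = -7/2 + (-7850 - 19020) = -7/2 - 26870 = -53747/2 ≈ -26874.)
√(27299 + D) = √(27299 - 53747/2) = √(851/2) = √1702/2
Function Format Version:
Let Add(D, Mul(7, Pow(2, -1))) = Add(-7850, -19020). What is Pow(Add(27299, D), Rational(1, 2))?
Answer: Mul(Rational(1, 2), Pow(1702, Rational(1, 2))) ≈ 20.628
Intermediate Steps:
D = Rational(-53747, 2) (D = Add(Rational(-7, 2), Add(-7850, -19020)) = Add(Rational(-7, 2), -26870) = Rational(-53747, 2) ≈ -26874.)
Pow(Add(27299, D), Rational(1, 2)) = Pow(Add(27299, Rational(-53747, 2)), Rational(1, 2)) = Pow(Rational(851, 2), Rational(1, 2)) = Mul(Rational(1, 2), Pow(1702, Rational(1, 2)))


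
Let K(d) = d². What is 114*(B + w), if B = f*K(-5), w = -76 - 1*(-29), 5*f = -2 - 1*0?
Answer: -6498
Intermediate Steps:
f = -⅖ (f = (-2 - 1*0)/5 = (-2 + 0)/5 = (⅕)*(-2) = -⅖ ≈ -0.40000)
w = -47 (w = -76 + 29 = -47)
B = -10 (B = -⅖*(-5)² = -⅖*25 = -10)
114*(B + w) = 114*(-10 - 47) = 114*(-57) = -6498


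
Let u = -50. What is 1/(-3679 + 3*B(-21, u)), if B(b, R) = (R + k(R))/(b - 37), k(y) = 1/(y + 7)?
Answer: -2494/9168973 ≈ -0.00027200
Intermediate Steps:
k(y) = 1/(7 + y)
B(b, R) = (R + 1/(7 + R))/(-37 + b) (B(b, R) = (R + 1/(7 + R))/(b - 37) = (R + 1/(7 + R))/(-37 + b))
1/(-3679 + 3*B(-21, u)) = 1/(-3679 + 3*((1 - 50*(7 - 50))/((-37 - 21)*(7 - 50)))) = 1/(-3679 + 3*((1 - 50*(-43))/(-58*(-43)))) = 1/(-3679 + 3*(-1/58*(-1/43)*(1 + 2150))) = 1/(-3679 + 3*(-1/58*(-1/43)*2151)) = 1/(-3679 + 3*(2151/2494)) = 1/(-3679 + 6453/2494) = 1/(-9168973/2494) = -2494/9168973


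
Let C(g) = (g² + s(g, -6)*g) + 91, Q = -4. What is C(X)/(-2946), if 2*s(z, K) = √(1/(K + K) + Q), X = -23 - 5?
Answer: -875/2946 + 49*I*√3/8838 ≈ -0.29701 + 0.0096029*I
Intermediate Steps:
X = -28
s(z, K) = √(-4 + 1/(2*K))/2 (s(z, K) = √(1/(K + K) - 4)/2 = √(1/(2*K) - 4)/2 = √(-4 + 1/(2*K))/2)
C(g) = 91 + g² + 7*I*g*√3/12 (C(g) = (g² + (√(-16 + 2/(-6))/4)*g) + 91 = (g² + (√(-16 + 2*(-⅙))/4)*g) + 91 = (g² + (√(-16 - ⅓)/4)*g) + 91 = (g² + (√(-49/3)/4)*g) + 91 = (g² + ((7*I*√3/3)/4)*g) + 91 = (g² + (7*I*√3/12)*g) + 91 = (g² + 7*I*g*√3/12) + 91 = 91 + g² + 7*I*g*√3/12)
C(X)/(-2946) = (91 + (-28)² + (7/12)*I*(-28)*√3)/(-2946) = (91 + 784 - 49*I*√3/3)*(-1/2946) = (875 - 49*I*√3/3)*(-1/2946) = -875/2946 + 49*I*√3/8838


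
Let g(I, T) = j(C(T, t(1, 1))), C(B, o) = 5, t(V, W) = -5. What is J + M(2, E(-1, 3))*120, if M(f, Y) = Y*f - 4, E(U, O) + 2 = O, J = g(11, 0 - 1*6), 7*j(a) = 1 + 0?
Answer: -1679/7 ≈ -239.86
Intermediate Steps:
j(a) = ⅐ (j(a) = (1 + 0)/7 = (⅐)*1 = ⅐)
g(I, T) = ⅐
J = ⅐ ≈ 0.14286
E(U, O) = -2 + O
M(f, Y) = -4 + Y*f
J + M(2, E(-1, 3))*120 = ⅐ + (-4 + (-2 + 3)*2)*120 = ⅐ + (-4 + 1*2)*120 = ⅐ + (-4 + 2)*120 = ⅐ - 2*120 = ⅐ - 240 = -1679/7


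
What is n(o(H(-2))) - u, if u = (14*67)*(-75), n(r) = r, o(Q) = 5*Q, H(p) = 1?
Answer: 70355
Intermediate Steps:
u = -70350 (u = 938*(-75) = -70350)
n(o(H(-2))) - u = 5*1 - 1*(-70350) = 5 + 70350 = 70355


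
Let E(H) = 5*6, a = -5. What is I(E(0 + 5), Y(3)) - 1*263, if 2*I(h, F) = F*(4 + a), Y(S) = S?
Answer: -529/2 ≈ -264.50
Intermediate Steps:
E(H) = 30
I(h, F) = -F/2 (I(h, F) = (F*(4 - 5))/2 = (F*(-1))/2 = (-F)/2 = -F/2)
I(E(0 + 5), Y(3)) - 1*263 = -½*3 - 1*263 = -3/2 - 263 = -529/2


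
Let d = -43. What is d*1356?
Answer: -58308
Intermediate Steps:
d*1356 = -43*1356 = -58308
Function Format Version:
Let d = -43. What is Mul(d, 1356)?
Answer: -58308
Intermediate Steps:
Mul(d, 1356) = Mul(-43, 1356) = -58308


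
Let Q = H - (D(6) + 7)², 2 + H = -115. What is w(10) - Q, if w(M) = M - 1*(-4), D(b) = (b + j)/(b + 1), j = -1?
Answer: 9335/49 ≈ 190.51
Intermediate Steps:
H = -117 (H = -2 - 115 = -117)
D(b) = (-1 + b)/(1 + b) (D(b) = (b - 1)/(b + 1) = (-1 + b)/(1 + b))
w(M) = 4 + M (w(M) = M + 4 = 4 + M)
Q = -8649/49 (Q = -117 - ((-1 + 6)/(1 + 6) + 7)² = -117 - (5/7 + 7)² = -117 - (54/7)² = -117 - 1*2916/49 = -117 - 2916/49 = -8649/49 ≈ -176.51)
w(10) - Q = (4 + 10) - 1*(-8649/49) = 14 + 8649/49 = 9335/49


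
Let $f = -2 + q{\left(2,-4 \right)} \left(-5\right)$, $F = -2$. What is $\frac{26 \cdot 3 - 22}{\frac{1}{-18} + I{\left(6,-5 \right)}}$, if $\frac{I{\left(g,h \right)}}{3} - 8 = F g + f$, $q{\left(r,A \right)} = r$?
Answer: $- \frac{1008}{865} \approx -1.1653$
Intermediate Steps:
$f = -12$ ($f = -2 + 2 \left(-5\right) = -2 - 10 = -12$)
$I{\left(g,h \right)} = -12 - 6 g$ ($I{\left(g,h \right)} = 24 + 3 \left(- 2 g - 12\right) = 24 + 3 \left(-12 - 2 g\right) = 24 - \left(36 + 6 g\right) = -12 - 6 g$)
$\frac{26 \cdot 3 - 22}{\frac{1}{-18} + I{\left(6,-5 \right)}} = \frac{26 \cdot 3 - 22}{\frac{1}{-18} - 48} = \frac{78 - 22}{- \frac{1}{18} - 48} = \frac{1}{- \frac{1}{18} - 48} \cdot 56 = \frac{1}{- \frac{865}{18}} \cdot 56 = \left(- \frac{18}{865}\right) 56 = - \frac{1008}{865}$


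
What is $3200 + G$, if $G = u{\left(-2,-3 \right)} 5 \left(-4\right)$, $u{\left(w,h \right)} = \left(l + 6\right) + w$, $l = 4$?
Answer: $3040$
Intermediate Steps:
$u{\left(w,h \right)} = 10 + w$ ($u{\left(w,h \right)} = \left(4 + 6\right) + w = 10 + w$)
$G = -160$ ($G = \left(10 - 2\right) 5 \left(-4\right) = 8 \cdot 5 \left(-4\right) = 40 \left(-4\right) = -160$)
$3200 + G = 3200 - 160 = 3040$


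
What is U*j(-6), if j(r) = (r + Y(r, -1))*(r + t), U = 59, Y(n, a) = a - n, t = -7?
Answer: 767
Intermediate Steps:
j(r) = 7 - r (j(r) = (r + (-1 - r))*(r - 7) = -(-7 + r) = 7 - r)
U*j(-6) = 59*(7 - 1*(-6)) = 59*(7 + 6) = 59*13 = 767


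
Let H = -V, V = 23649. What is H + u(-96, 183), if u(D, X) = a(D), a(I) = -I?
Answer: -23553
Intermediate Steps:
u(D, X) = -D
H = -23649 (H = -1*23649 = -23649)
H + u(-96, 183) = -23649 - 1*(-96) = -23649 + 96 = -23553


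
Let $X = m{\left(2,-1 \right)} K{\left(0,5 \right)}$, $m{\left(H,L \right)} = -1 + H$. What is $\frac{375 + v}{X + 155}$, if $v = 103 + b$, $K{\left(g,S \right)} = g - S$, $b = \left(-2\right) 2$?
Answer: $\frac{79}{25} \approx 3.16$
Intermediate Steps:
$b = -4$
$X = -5$ ($X = \left(-1 + 2\right) \left(0 - 5\right) = 1 \left(0 - 5\right) = 1 \left(-5\right) = -5$)
$v = 99$ ($v = 103 - 4 = 99$)
$\frac{375 + v}{X + 155} = \frac{375 + 99}{-5 + 155} = \frac{474}{150} = 474 \cdot \frac{1}{150} = \frac{79}{25}$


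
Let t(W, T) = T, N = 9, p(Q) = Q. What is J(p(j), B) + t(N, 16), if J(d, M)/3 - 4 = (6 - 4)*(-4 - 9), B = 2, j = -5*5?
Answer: -50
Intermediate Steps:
j = -25
J(d, M) = -66 (J(d, M) = 12 + 3*((6 - 4)*(-4 - 9)) = 12 + 3*(2*(-13)) = 12 + 3*(-26) = 12 - 78 = -66)
J(p(j), B) + t(N, 16) = -66 + 16 = -50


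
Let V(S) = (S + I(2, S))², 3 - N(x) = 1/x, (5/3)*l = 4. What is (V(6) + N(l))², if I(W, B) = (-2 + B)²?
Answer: 34093921/144 ≈ 2.3676e+5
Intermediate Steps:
l = 12/5 (l = (⅗)*4 = 12/5 ≈ 2.4000)
N(x) = 3 - 1/x
V(S) = (S + (-2 + S)²)²
(V(6) + N(l))² = ((6 + (-2 + 6)²)² + (3 - 1/12/5))² = ((6 + 4²)² + (3 - 1*5/12))² = ((6 + 16)² + (3 - 5/12))² = (22² + 31/12)² = (484 + 31/12)² = (5839/12)² = 34093921/144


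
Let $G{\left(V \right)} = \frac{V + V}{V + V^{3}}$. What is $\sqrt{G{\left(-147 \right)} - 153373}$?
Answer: $\frac{16 i \sqrt{69945292295}}{10805} \approx 391.63 i$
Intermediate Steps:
$G{\left(V \right)} = \frac{2 V}{V + V^{3}}$
$\sqrt{G{\left(-147 \right)} - 153373} = \sqrt{\frac{2}{1 + \left(-147\right)^{2}} - 153373} = \sqrt{\frac{2}{1 + 21609} - 153373} = \sqrt{\frac{2}{21610} - 153373} = \sqrt{2 \cdot \frac{1}{21610} - 153373} = \sqrt{\frac{1}{10805} - 153373} = \sqrt{- \frac{1657195264}{10805}} = \frac{16 i \sqrt{69945292295}}{10805}$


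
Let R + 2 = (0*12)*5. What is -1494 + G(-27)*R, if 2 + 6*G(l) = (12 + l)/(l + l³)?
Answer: -5886721/3942 ≈ -1493.3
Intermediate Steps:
G(l) = -⅓ + (12 + l)/(6*(l + l³)) (G(l) = -⅓ + ((12 + l)/(l + l³))/6 = -⅓ + (12 + l)/(6*(l + l³)))
R = -2 (R = -2 + (0*12)*5 = -2 + 0*5 = -2 + 0 = -2)
-1494 + G(-27)*R = -1494 + ((⅙)*(12 - 1*(-27) - 2*(-27)³)/(-27*(1 + (-27)²)))*(-2) = -1494 + ((⅙)*(-1/27)*(12 + 27 - 2*(-19683))/(1 + 729))*(-2) = -1494 + ((⅙)*(-1/27)*(12 + 27 + 39366)/730)*(-2) = -1494 + ((⅙)*(-1/27)*(1/730)*39405)*(-2) = -1494 - 2627/7884*(-2) = -1494 + 2627/3942 = -5886721/3942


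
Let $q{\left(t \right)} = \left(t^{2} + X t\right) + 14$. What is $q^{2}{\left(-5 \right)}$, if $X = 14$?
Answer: $961$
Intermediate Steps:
$q{\left(t \right)} = 14 + t^{2} + 14 t$ ($q{\left(t \right)} = \left(t^{2} + 14 t\right) + 14 = 14 + t^{2} + 14 t$)
$q^{2}{\left(-5 \right)} = \left(14 + \left(-5\right)^{2} + 14 \left(-5\right)\right)^{2} = \left(14 + 25 - 70\right)^{2} = \left(-31\right)^{2} = 961$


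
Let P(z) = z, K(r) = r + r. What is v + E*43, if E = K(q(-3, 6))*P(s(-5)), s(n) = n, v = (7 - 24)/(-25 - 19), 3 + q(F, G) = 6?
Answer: -56743/44 ≈ -1289.6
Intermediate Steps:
q(F, G) = 3 (q(F, G) = -3 + 6 = 3)
v = 17/44 (v = -17/(-44) = -17*(-1/44) = 17/44 ≈ 0.38636)
K(r) = 2*r
E = -30 (E = (2*3)*(-5) = 6*(-5) = -30)
v + E*43 = 17/44 - 30*43 = 17/44 - 1290 = -56743/44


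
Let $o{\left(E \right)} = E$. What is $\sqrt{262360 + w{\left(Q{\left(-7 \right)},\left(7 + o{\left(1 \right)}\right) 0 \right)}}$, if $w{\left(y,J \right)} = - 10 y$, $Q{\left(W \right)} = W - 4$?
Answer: $\sqrt{262470} \approx 512.32$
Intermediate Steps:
$Q{\left(W \right)} = -4 + W$ ($Q{\left(W \right)} = W - 4 = -4 + W$)
$\sqrt{262360 + w{\left(Q{\left(-7 \right)},\left(7 + o{\left(1 \right)}\right) 0 \right)}} = \sqrt{262360 - 10 \left(-4 - 7\right)} = \sqrt{262360 - -110} = \sqrt{262360 + 110} = \sqrt{262470}$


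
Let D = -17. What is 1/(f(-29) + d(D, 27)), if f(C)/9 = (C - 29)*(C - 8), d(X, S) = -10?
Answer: 1/19304 ≈ 5.1803e-5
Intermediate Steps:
f(C) = 9*(-29 + C)*(-8 + C) (f(C) = 9*((C - 29)*(C - 8)) = 9*((-29 + C)*(-8 + C)) = 9*(-29 + C)*(-8 + C))
1/(f(-29) + d(D, 27)) = 1/((2088 - 333*(-29) + 9*(-29)**2) - 10) = 1/((2088 + 9657 + 9*841) - 10) = 1/((2088 + 9657 + 7569) - 10) = 1/(19314 - 10) = 1/19304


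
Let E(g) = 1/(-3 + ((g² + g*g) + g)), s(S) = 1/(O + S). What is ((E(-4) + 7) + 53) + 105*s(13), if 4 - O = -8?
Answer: 1606/25 ≈ 64.240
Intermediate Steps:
O = 12 (O = 4 - 1*(-8) = 4 + 8 = 12)
s(S) = 1/(12 + S)
E(g) = 1/(-3 + g + 2*g²) (E(g) = 1/(-3 + ((g² + g²) + g)) = 1/(-3 + (2*g² + g)) = 1/(-3 + (g + 2*g²)) = 1/(-3 + g + 2*g²))
((E(-4) + 7) + 53) + 105*s(13) = ((1/(-3 - 4 + 2*(-4)²) + 7) + 53) + 105/(12 + 13) = ((1/(-3 - 4 + 2*16) + 7) + 53) + 105/25 = ((1/(-3 - 4 + 32) + 7) + 53) + 105*(1/25) = ((1/25 + 7) + 53) + 21/5 = (176/25 + 53) + 21/5 = 1501/25 + 21/5 = 1606/25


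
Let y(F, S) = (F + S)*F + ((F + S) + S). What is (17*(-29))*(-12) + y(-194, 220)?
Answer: 1118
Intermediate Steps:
y(F, S) = F + 2*S + F*(F + S) (y(F, S) = F*(F + S) + (F + 2*S) = F + 2*S + F*(F + S))
(17*(-29))*(-12) + y(-194, 220) = (17*(-29))*(-12) + (-194 + (-194)² + 2*220 - 194*220) = -493*(-12) + (-194 + 37636 + 440 - 42680) = 5916 - 4798 = 1118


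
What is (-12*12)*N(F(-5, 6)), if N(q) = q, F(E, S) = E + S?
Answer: -144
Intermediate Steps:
(-12*12)*N(F(-5, 6)) = (-12*12)*(-5 + 6) = -144*1 = -144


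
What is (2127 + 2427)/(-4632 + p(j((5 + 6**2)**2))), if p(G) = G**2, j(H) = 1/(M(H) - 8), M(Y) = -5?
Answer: -769626/782807 ≈ -0.98316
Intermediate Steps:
j(H) = -1/13 (j(H) = 1/(-5 - 8) = 1/(-13) = -1/13)
(2127 + 2427)/(-4632 + p(j((5 + 6**2)**2))) = (2127 + 2427)/(-4632 + (-1/13)**2) = 4554/(-4632 + 1/169) = 4554/(-782807/169) = 4554*(-169/782807) = -769626/782807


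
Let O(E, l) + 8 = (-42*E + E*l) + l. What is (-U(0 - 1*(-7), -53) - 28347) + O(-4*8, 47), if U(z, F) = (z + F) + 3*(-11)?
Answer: -28389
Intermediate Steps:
U(z, F) = -33 + F + z (U(z, F) = (F + z) - 33 = -33 + F + z)
O(E, l) = -8 + l - 42*E + E*l (O(E, l) = -8 + ((-42*E + E*l) + l) = -8 + (l - 42*E + E*l) = -8 + l - 42*E + E*l)
(-U(0 - 1*(-7), -53) - 28347) + O(-4*8, 47) = (-(-33 - 53 + (0 - 1*(-7))) - 28347) + (-8 + 47 - (-168)*8 - 4*8*47) = (-(-33 - 53 + (0 + 7)) - 28347) + (-8 + 47 - 42*(-32) - 32*47) = (-(-33 - 53 + 7) - 28347) + (-8 + 47 + 1344 - 1504) = (-1*(-79) - 28347) - 121 = (79 - 28347) - 121 = -28268 - 121 = -28389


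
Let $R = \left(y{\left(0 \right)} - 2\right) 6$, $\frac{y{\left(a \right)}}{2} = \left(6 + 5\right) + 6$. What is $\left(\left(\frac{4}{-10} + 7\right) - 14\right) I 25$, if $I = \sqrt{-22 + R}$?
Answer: $- 185 \sqrt{170} \approx -2412.1$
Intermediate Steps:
$y{\left(a \right)} = 34$ ($y{\left(a \right)} = 2 \left(\left(6 + 5\right) + 6\right) = 2 \left(11 + 6\right) = 2 \cdot 17 = 34$)
$R = 192$ ($R = \left(34 - 2\right) 6 = 32 \cdot 6 = 192$)
$I = \sqrt{170}$ ($I = \sqrt{-22 + 192} = \sqrt{170} \approx 13.038$)
$\left(\left(\frac{4}{-10} + 7\right) - 14\right) I 25 = \left(\left(\frac{4}{-10} + 7\right) - 14\right) \sqrt{170} \cdot 25 = \left(\left(4 \left(- \frac{1}{10}\right) + 7\right) - 14\right) \sqrt{170} \cdot 25 = \left(\left(- \frac{2}{5} + 7\right) - 14\right) \sqrt{170} \cdot 25 = \left(\frac{33}{5} - 14\right) \sqrt{170} \cdot 25 = - \frac{37 \sqrt{170}}{5} \cdot 25 = - 185 \sqrt{170}$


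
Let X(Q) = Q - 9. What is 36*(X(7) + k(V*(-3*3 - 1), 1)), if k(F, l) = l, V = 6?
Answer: -36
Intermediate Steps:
X(Q) = -9 + Q
36*(X(7) + k(V*(-3*3 - 1), 1)) = 36*((-9 + 7) + 1) = 36*(-2 + 1) = 36*(-1) = -36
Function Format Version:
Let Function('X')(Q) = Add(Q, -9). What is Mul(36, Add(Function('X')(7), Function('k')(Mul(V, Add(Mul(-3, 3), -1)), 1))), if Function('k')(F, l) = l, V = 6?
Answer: -36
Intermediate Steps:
Function('X')(Q) = Add(-9, Q)
Mul(36, Add(Function('X')(7), Function('k')(Mul(V, Add(Mul(-3, 3), -1)), 1))) = Mul(36, Add(Add(-9, 7), 1)) = Mul(36, Add(-2, 1)) = Mul(36, -1) = -36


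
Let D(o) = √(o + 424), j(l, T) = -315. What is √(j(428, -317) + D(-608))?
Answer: √(-315 + 2*I*√46) ≈ 0.3821 + 17.752*I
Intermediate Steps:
D(o) = √(424 + o)
√(j(428, -317) + D(-608)) = √(-315 + √(424 - 608)) = √(-315 + √(-184)) = √(-315 + 2*I*√46)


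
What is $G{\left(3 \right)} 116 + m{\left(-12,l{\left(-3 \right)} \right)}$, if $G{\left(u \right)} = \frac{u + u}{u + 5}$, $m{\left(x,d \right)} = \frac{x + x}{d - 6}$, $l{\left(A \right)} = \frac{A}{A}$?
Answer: $\frac{459}{5} \approx 91.8$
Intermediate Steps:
$l{\left(A \right)} = 1$
$m{\left(x,d \right)} = \frac{2 x}{-6 + d}$
$G{\left(u \right)} = \frac{2 u}{5 + u}$
$G{\left(3 \right)} 116 + m{\left(-12,l{\left(-3 \right)} \right)} = 2 \cdot 3 \frac{1}{5 + 3} \cdot 116 + 2 \left(-12\right) \frac{1}{-6 + 1} = 2 \cdot 3 \cdot \frac{1}{8} \cdot 116 + 2 \left(-12\right) \frac{1}{-5} = 2 \cdot 3 \cdot \frac{1}{8} \cdot 116 + 2 \left(-12\right) \left(- \frac{1}{5}\right) = \frac{3}{4} \cdot 116 + \frac{24}{5} = 87 + \frac{24}{5} = \frac{459}{5}$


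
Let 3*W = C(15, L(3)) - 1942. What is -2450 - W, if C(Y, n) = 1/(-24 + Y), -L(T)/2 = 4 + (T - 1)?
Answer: -48671/27 ≈ -1802.6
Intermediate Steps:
L(T) = -6 - 2*T (L(T) = -2*(4 + (T - 1)) = -2*(4 + (-1 + T)) = -2*(3 + T) = -6 - 2*T)
W = -17479/27 (W = (1/(-24 + 15) - 1942)/3 = (1/(-9) - 1942)/3 = (-1/9 - 1942)/3 = (1/3)*(-17479/9) = -17479/27 ≈ -647.37)
-2450 - W = -2450 - 1*(-17479/27) = -2450 + 17479/27 = -48671/27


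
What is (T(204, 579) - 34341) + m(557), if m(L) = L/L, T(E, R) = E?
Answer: -34136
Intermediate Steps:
m(L) = 1
(T(204, 579) - 34341) + m(557) = (204 - 34341) + 1 = -34137 + 1 = -34136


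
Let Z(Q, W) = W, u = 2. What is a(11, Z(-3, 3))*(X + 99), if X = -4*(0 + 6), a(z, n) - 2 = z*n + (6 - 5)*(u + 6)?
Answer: 3225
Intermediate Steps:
a(z, n) = 10 + n*z (a(z, n) = 2 + (z*n + (6 - 5)*(2 + 6)) = 2 + (n*z + 1*8) = 2 + (n*z + 8) = 2 + (8 + n*z) = 10 + n*z)
X = -24 (X = -4*6 = -24)
a(11, Z(-3, 3))*(X + 99) = (10 + 3*11)*(-24 + 99) = (10 + 33)*75 = 43*75 = 3225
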